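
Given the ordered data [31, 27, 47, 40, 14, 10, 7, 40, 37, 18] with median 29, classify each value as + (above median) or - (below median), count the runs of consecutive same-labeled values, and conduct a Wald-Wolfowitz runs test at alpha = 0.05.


Step 1: Compute median = 29; label A = above, B = below.
Labels in order: ABAABBBAAB  (n_A = 5, n_B = 5)
Step 2: Count runs R = 6.
Step 3: Under H0 (random ordering), E[R] = 2*n_A*n_B/(n_A+n_B) + 1 = 2*5*5/10 + 1 = 6.0000.
        Var[R] = 2*n_A*n_B*(2*n_A*n_B - n_A - n_B) / ((n_A+n_B)^2 * (n_A+n_B-1)) = 2000/900 = 2.2222.
        SD[R] = 1.4907.
Step 4: R = E[R], so z = 0 with no continuity correction.
Step 5: Two-sided p-value via normal approximation = 2*(1 - Phi(|z|)) = 1.000000.
Step 6: alpha = 0.05. fail to reject H0.

R = 6, z = 0.0000, p = 1.000000, fail to reject H0.


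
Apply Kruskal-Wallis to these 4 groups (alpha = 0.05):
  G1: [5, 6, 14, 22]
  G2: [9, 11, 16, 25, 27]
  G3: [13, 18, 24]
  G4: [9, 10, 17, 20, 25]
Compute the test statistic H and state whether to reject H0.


Step 1: Combine all N = 17 observations and assign midranks.
sorted (value, group, rank): (5,G1,1), (6,G1,2), (9,G2,3.5), (9,G4,3.5), (10,G4,5), (11,G2,6), (13,G3,7), (14,G1,8), (16,G2,9), (17,G4,10), (18,G3,11), (20,G4,12), (22,G1,13), (24,G3,14), (25,G2,15.5), (25,G4,15.5), (27,G2,17)
Step 2: Sum ranks within each group.
R_1 = 24 (n_1 = 4)
R_2 = 51 (n_2 = 5)
R_3 = 32 (n_3 = 3)
R_4 = 46 (n_4 = 5)
Step 3: H = 12/(N(N+1)) * sum(R_i^2/n_i) - 3(N+1)
     = 12/(17*18) * (24^2/4 + 51^2/5 + 32^2/3 + 46^2/5) - 3*18
     = 0.039216 * 1428.73 - 54
     = 2.028758.
Step 4: Ties present; correction factor C = 1 - 12/(17^3 - 17) = 0.997549. Corrected H = 2.028758 / 0.997549 = 2.033743.
Step 5: Under H0, H ~ chi^2(3); p-value = 0.565433.
Step 6: alpha = 0.05. fail to reject H0.

H = 2.0337, df = 3, p = 0.565433, fail to reject H0.


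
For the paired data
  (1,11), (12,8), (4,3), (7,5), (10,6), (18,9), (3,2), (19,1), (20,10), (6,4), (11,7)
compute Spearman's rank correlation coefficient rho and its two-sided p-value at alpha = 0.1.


Step 1: Rank x and y separately (midranks; no ties here).
rank(x): 1->1, 12->8, 4->3, 7->5, 10->6, 18->9, 3->2, 19->10, 20->11, 6->4, 11->7
rank(y): 11->11, 8->8, 3->3, 5->5, 6->6, 9->9, 2->2, 1->1, 10->10, 4->4, 7->7
Step 2: d_i = R_x(i) - R_y(i); compute d_i^2.
  (1-11)^2=100, (8-8)^2=0, (3-3)^2=0, (5-5)^2=0, (6-6)^2=0, (9-9)^2=0, (2-2)^2=0, (10-1)^2=81, (11-10)^2=1, (4-4)^2=0, (7-7)^2=0
sum(d^2) = 182.
Step 3: rho = 1 - 6*182 / (11*(11^2 - 1)) = 1 - 1092/1320 = 0.172727.
Step 4: Under H0, t = rho * sqrt((n-2)/(1-rho^2)) = 0.5261 ~ t(9).
Step 5: Two-sided p-value from the t-distribution with 9 df = 0.611542.
Step 6: alpha = 0.1. fail to reject H0.

rho = 0.1727, p = 0.611542, fail to reject H0 at alpha = 0.1.


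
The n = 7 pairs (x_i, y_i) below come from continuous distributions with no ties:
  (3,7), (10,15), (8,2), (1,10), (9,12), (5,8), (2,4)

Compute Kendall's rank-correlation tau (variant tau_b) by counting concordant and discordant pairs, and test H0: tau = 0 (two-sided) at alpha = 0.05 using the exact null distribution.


Step 1: Enumerate the 21 unordered pairs (i,j) with i<j and classify each by sign(x_j-x_i) * sign(y_j-y_i).
  (1,2):dx=+7,dy=+8->C; (1,3):dx=+5,dy=-5->D; (1,4):dx=-2,dy=+3->D; (1,5):dx=+6,dy=+5->C
  (1,6):dx=+2,dy=+1->C; (1,7):dx=-1,dy=-3->C; (2,3):dx=-2,dy=-13->C; (2,4):dx=-9,dy=-5->C
  (2,5):dx=-1,dy=-3->C; (2,6):dx=-5,dy=-7->C; (2,7):dx=-8,dy=-11->C; (3,4):dx=-7,dy=+8->D
  (3,5):dx=+1,dy=+10->C; (3,6):dx=-3,dy=+6->D; (3,7):dx=-6,dy=+2->D; (4,5):dx=+8,dy=+2->C
  (4,6):dx=+4,dy=-2->D; (4,7):dx=+1,dy=-6->D; (5,6):dx=-4,dy=-4->C; (5,7):dx=-7,dy=-8->C
  (6,7):dx=-3,dy=-4->C
Step 2: C = 14, D = 7, total pairs = 21.
Step 3: tau = (C - D)/(n(n-1)/2) = (14 - 7)/21 = 0.333333.
Step 4: Exact two-sided p-value (enumerate n! = 5040 permutations of y under H0): p = 0.381349.
Step 5: alpha = 0.05. fail to reject H0.

tau_b = 0.3333 (C=14, D=7), p = 0.381349, fail to reject H0.


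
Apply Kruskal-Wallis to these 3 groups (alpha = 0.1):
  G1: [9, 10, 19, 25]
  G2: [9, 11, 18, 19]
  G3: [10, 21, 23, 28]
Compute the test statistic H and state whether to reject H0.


Step 1: Combine all N = 12 observations and assign midranks.
sorted (value, group, rank): (9,G1,1.5), (9,G2,1.5), (10,G1,3.5), (10,G3,3.5), (11,G2,5), (18,G2,6), (19,G1,7.5), (19,G2,7.5), (21,G3,9), (23,G3,10), (25,G1,11), (28,G3,12)
Step 2: Sum ranks within each group.
R_1 = 23.5 (n_1 = 4)
R_2 = 20 (n_2 = 4)
R_3 = 34.5 (n_3 = 4)
Step 3: H = 12/(N(N+1)) * sum(R_i^2/n_i) - 3(N+1)
     = 12/(12*13) * (23.5^2/4 + 20^2/4 + 34.5^2/4) - 3*13
     = 0.076923 * 535.625 - 39
     = 2.201923.
Step 4: Ties present; correction factor C = 1 - 18/(12^3 - 12) = 0.989510. Corrected H = 2.201923 / 0.989510 = 2.225265.
Step 5: Under H0, H ~ chi^2(2); p-value = 0.328693.
Step 6: alpha = 0.1. fail to reject H0.

H = 2.2253, df = 2, p = 0.328693, fail to reject H0.


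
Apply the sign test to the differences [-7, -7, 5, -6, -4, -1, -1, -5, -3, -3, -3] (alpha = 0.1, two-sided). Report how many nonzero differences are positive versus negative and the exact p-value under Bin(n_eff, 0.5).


Step 1: Discard zero differences. Original n = 11; n_eff = number of nonzero differences = 11.
Nonzero differences (with sign): -7, -7, +5, -6, -4, -1, -1, -5, -3, -3, -3
Step 2: Count signs: positive = 1, negative = 10.
Step 3: Under H0: P(positive) = 0.5, so the number of positives S ~ Bin(11, 0.5).
Step 4: Two-sided exact p-value = sum of Bin(11,0.5) probabilities at or below the observed probability = 0.011719.
Step 5: alpha = 0.1. reject H0.

n_eff = 11, pos = 1, neg = 10, p = 0.011719, reject H0.


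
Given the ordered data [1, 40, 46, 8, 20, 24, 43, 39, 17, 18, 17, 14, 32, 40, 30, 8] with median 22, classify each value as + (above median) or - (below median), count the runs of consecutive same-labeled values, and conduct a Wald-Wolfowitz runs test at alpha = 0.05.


Step 1: Compute median = 22; label A = above, B = below.
Labels in order: BAABBAAABBBBAAAB  (n_A = 8, n_B = 8)
Step 2: Count runs R = 7.
Step 3: Under H0 (random ordering), E[R] = 2*n_A*n_B/(n_A+n_B) + 1 = 2*8*8/16 + 1 = 9.0000.
        Var[R] = 2*n_A*n_B*(2*n_A*n_B - n_A - n_B) / ((n_A+n_B)^2 * (n_A+n_B-1)) = 14336/3840 = 3.7333.
        SD[R] = 1.9322.
Step 4: Continuity-corrected z = (R + 0.5 - E[R]) / SD[R] = (7 + 0.5 - 9.0000) / 1.9322 = -0.7763.
Step 5: Two-sided p-value via normal approximation = 2*(1 - Phi(|z|)) = 0.437558.
Step 6: alpha = 0.05. fail to reject H0.

R = 7, z = -0.7763, p = 0.437558, fail to reject H0.


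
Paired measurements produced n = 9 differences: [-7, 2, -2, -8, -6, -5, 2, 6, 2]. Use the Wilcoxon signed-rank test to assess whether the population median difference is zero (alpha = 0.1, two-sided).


Step 1: Drop any zero differences (none here) and take |d_i|.
|d| = [7, 2, 2, 8, 6, 5, 2, 6, 2]
Step 2: Midrank |d_i| (ties get averaged ranks).
ranks: |7|->8, |2|->2.5, |2|->2.5, |8|->9, |6|->6.5, |5|->5, |2|->2.5, |6|->6.5, |2|->2.5
Step 3: Attach original signs; sum ranks with positive sign and with negative sign.
W+ = 2.5 + 2.5 + 6.5 + 2.5 = 14
W- = 8 + 2.5 + 9 + 6.5 + 5 = 31
(Check: W+ + W- = 45 should equal n(n+1)/2 = 45.)
Step 4: Test statistic W = min(W+, W-) = 14.
Step 5: Ties in |d|, so use the tie-corrected normal approximation.
        E[W] = n(n+1)/4 = 9*10/4 = 22.5.
        Tie groups: |d|=2 (t=4), |d|=6 (t=2); sum(t^3 - t) = 66.
        Var[W] = n(n+1)(2n+1)/24 - sum(t^3-t)/48 = 1710/24 - 66/48 = 69.875.
        z = (W - E[W]) / sqrt(Var[W]) = (14 - 22.5) / 8.3591 = -1.0169.
        Two-sided p = 2*Phi(z) = 0.309224.
Step 6: alpha = 0.1. fail to reject H0.

W+ = 14, W- = 31, W = min = 14, p = 0.309224, fail to reject H0.


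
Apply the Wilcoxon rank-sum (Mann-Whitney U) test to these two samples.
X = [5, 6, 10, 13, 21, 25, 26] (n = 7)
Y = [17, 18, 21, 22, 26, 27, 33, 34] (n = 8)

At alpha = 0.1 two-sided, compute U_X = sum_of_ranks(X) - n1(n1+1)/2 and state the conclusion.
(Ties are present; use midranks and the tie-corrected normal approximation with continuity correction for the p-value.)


Step 1: Combine and sort all 15 observations; assign midranks.
sorted (value, group): (5,X), (6,X), (10,X), (13,X), (17,Y), (18,Y), (21,X), (21,Y), (22,Y), (25,X), (26,X), (26,Y), (27,Y), (33,Y), (34,Y)
ranks: 5->1, 6->2, 10->3, 13->4, 17->5, 18->6, 21->7.5, 21->7.5, 22->9, 25->10, 26->11.5, 26->11.5, 27->13, 33->14, 34->15
Step 2: Rank sum for X: R1 = 1 + 2 + 3 + 4 + 7.5 + 10 + 11.5 = 39.
Step 3: U_X = R1 - n1(n1+1)/2 = 39 - 7*8/2 = 39 - 28 = 11.
       U_Y = n1*n2 - U_X = 56 - 11 = 45.
Step 4: Ties are present, so use the tie-corrected normal approximation (with continuity correction) for the p-value.
Step 5: p-value = 0.055758; compare to alpha = 0.1. reject H0.

U_X = 11, p = 0.055758, reject H0 at alpha = 0.1.


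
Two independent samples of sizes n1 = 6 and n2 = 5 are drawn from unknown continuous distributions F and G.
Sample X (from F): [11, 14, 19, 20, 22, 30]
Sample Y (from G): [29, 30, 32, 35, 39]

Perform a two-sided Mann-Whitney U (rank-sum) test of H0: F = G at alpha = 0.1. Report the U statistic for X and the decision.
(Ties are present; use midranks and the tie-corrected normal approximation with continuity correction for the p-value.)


Step 1: Combine and sort all 11 observations; assign midranks.
sorted (value, group): (11,X), (14,X), (19,X), (20,X), (22,X), (29,Y), (30,X), (30,Y), (32,Y), (35,Y), (39,Y)
ranks: 11->1, 14->2, 19->3, 20->4, 22->5, 29->6, 30->7.5, 30->7.5, 32->9, 35->10, 39->11
Step 2: Rank sum for X: R1 = 1 + 2 + 3 + 4 + 5 + 7.5 = 22.5.
Step 3: U_X = R1 - n1(n1+1)/2 = 22.5 - 6*7/2 = 22.5 - 21 = 1.5.
       U_Y = n1*n2 - U_X = 30 - 1.5 = 28.5.
Step 4: Ties are present, so use the tie-corrected normal approximation (with continuity correction) for the p-value.
Step 5: p-value = 0.017365; compare to alpha = 0.1. reject H0.

U_X = 1.5, p = 0.017365, reject H0 at alpha = 0.1.


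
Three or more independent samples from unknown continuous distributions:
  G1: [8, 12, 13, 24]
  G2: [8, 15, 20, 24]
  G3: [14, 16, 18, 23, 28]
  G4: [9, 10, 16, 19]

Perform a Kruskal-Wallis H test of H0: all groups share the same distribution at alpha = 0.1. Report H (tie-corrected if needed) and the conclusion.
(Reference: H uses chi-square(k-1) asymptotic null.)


Step 1: Combine all N = 17 observations and assign midranks.
sorted (value, group, rank): (8,G1,1.5), (8,G2,1.5), (9,G4,3), (10,G4,4), (12,G1,5), (13,G1,6), (14,G3,7), (15,G2,8), (16,G3,9.5), (16,G4,9.5), (18,G3,11), (19,G4,12), (20,G2,13), (23,G3,14), (24,G1,15.5), (24,G2,15.5), (28,G3,17)
Step 2: Sum ranks within each group.
R_1 = 28 (n_1 = 4)
R_2 = 38 (n_2 = 4)
R_3 = 58.5 (n_3 = 5)
R_4 = 28.5 (n_4 = 4)
Step 3: H = 12/(N(N+1)) * sum(R_i^2/n_i) - 3(N+1)
     = 12/(17*18) * (28^2/4 + 38^2/4 + 58.5^2/5 + 28.5^2/4) - 3*18
     = 0.039216 * 1444.51 - 54
     = 2.647549.
Step 4: Ties present; correction factor C = 1 - 18/(17^3 - 17) = 0.996324. Corrected H = 2.647549 / 0.996324 = 2.657319.
Step 5: Under H0, H ~ chi^2(3); p-value = 0.447529.
Step 6: alpha = 0.1. fail to reject H0.

H = 2.6573, df = 3, p = 0.447529, fail to reject H0.


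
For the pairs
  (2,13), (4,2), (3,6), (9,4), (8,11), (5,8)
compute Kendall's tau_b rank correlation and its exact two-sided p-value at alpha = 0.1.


Step 1: Enumerate the 15 unordered pairs (i,j) with i<j and classify each by sign(x_j-x_i) * sign(y_j-y_i).
  (1,2):dx=+2,dy=-11->D; (1,3):dx=+1,dy=-7->D; (1,4):dx=+7,dy=-9->D; (1,5):dx=+6,dy=-2->D
  (1,6):dx=+3,dy=-5->D; (2,3):dx=-1,dy=+4->D; (2,4):dx=+5,dy=+2->C; (2,5):dx=+4,dy=+9->C
  (2,6):dx=+1,dy=+6->C; (3,4):dx=+6,dy=-2->D; (3,5):dx=+5,dy=+5->C; (3,6):dx=+2,dy=+2->C
  (4,5):dx=-1,dy=+7->D; (4,6):dx=-4,dy=+4->D; (5,6):dx=-3,dy=-3->C
Step 2: C = 6, D = 9, total pairs = 15.
Step 3: tau = (C - D)/(n(n-1)/2) = (6 - 9)/15 = -0.200000.
Step 4: Exact two-sided p-value (enumerate n! = 720 permutations of y under H0): p = 0.719444.
Step 5: alpha = 0.1. fail to reject H0.

tau_b = -0.2000 (C=6, D=9), p = 0.719444, fail to reject H0.


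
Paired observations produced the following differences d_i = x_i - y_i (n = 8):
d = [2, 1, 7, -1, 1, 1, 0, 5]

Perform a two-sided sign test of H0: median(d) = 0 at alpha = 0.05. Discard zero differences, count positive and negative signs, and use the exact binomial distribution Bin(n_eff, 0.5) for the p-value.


Step 1: Discard zero differences. Original n = 8; n_eff = number of nonzero differences = 7.
Nonzero differences (with sign): +2, +1, +7, -1, +1, +1, +5
Step 2: Count signs: positive = 6, negative = 1.
Step 3: Under H0: P(positive) = 0.5, so the number of positives S ~ Bin(7, 0.5).
Step 4: Two-sided exact p-value = sum of Bin(7,0.5) probabilities at or below the observed probability = 0.125000.
Step 5: alpha = 0.05. fail to reject H0.

n_eff = 7, pos = 6, neg = 1, p = 0.125000, fail to reject H0.


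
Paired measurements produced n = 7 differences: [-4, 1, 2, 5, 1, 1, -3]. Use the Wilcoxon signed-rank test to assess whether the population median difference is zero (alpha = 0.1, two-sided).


Step 1: Drop any zero differences (none here) and take |d_i|.
|d| = [4, 1, 2, 5, 1, 1, 3]
Step 2: Midrank |d_i| (ties get averaged ranks).
ranks: |4|->6, |1|->2, |2|->4, |5|->7, |1|->2, |1|->2, |3|->5
Step 3: Attach original signs; sum ranks with positive sign and with negative sign.
W+ = 2 + 4 + 7 + 2 + 2 = 17
W- = 6 + 5 = 11
(Check: W+ + W- = 28 should equal n(n+1)/2 = 28.)
Step 4: Test statistic W = min(W+, W-) = 11.
Step 5: Ties in |d|, so use the tie-corrected normal approximation.
        E[W] = n(n+1)/4 = 7*8/4 = 14.
        Tie groups: |d|=1 (t=3); sum(t^3 - t) = 24.
        Var[W] = n(n+1)(2n+1)/24 - sum(t^3-t)/48 = 840/24 - 24/48 = 34.5.
        z = (W - E[W]) / sqrt(Var[W]) = (11 - 14) / 5.8737 = -0.5108.
        Two-sided p = 2*Phi(z) = 0.609523.
Step 6: alpha = 0.1. fail to reject H0.

W+ = 17, W- = 11, W = min = 11, p = 0.609523, fail to reject H0.


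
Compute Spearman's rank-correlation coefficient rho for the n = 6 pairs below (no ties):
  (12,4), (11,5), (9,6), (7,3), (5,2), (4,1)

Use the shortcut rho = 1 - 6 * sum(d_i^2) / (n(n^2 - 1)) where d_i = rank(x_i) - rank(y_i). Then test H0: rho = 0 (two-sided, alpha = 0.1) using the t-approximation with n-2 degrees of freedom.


Step 1: Rank x and y separately (midranks; no ties here).
rank(x): 12->6, 11->5, 9->4, 7->3, 5->2, 4->1
rank(y): 4->4, 5->5, 6->6, 3->3, 2->2, 1->1
Step 2: d_i = R_x(i) - R_y(i); compute d_i^2.
  (6-4)^2=4, (5-5)^2=0, (4-6)^2=4, (3-3)^2=0, (2-2)^2=0, (1-1)^2=0
sum(d^2) = 8.
Step 3: rho = 1 - 6*8 / (6*(6^2 - 1)) = 1 - 48/210 = 0.771429.
Step 4: Under H0, t = rho * sqrt((n-2)/(1-rho^2)) = 2.4247 ~ t(4).
Step 5: Two-sided p-value from the t-distribution with 4 df = 0.072397.
Step 6: alpha = 0.1. reject H0.

rho = 0.7714, p = 0.072397, reject H0 at alpha = 0.1.


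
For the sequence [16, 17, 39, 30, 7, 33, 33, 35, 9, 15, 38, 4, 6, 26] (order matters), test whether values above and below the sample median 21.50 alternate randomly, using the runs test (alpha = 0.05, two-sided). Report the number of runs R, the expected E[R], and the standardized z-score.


Step 1: Compute median = 21.50; label A = above, B = below.
Labels in order: BBAABAAABBABBA  (n_A = 7, n_B = 7)
Step 2: Count runs R = 8.
Step 3: Under H0 (random ordering), E[R] = 2*n_A*n_B/(n_A+n_B) + 1 = 2*7*7/14 + 1 = 8.0000.
        Var[R] = 2*n_A*n_B*(2*n_A*n_B - n_A - n_B) / ((n_A+n_B)^2 * (n_A+n_B-1)) = 8232/2548 = 3.2308.
        SD[R] = 1.7974.
Step 4: R = E[R], so z = 0 with no continuity correction.
Step 5: Two-sided p-value via normal approximation = 2*(1 - Phi(|z|)) = 1.000000.
Step 6: alpha = 0.05. fail to reject H0.

R = 8, z = 0.0000, p = 1.000000, fail to reject H0.


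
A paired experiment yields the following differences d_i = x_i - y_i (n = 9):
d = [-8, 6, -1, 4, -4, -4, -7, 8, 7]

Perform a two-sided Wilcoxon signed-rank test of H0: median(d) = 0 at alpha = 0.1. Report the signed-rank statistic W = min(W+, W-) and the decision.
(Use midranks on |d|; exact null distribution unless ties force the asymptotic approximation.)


Step 1: Drop any zero differences (none here) and take |d_i|.
|d| = [8, 6, 1, 4, 4, 4, 7, 8, 7]
Step 2: Midrank |d_i| (ties get averaged ranks).
ranks: |8|->8.5, |6|->5, |1|->1, |4|->3, |4|->3, |4|->3, |7|->6.5, |8|->8.5, |7|->6.5
Step 3: Attach original signs; sum ranks with positive sign and with negative sign.
W+ = 5 + 3 + 8.5 + 6.5 = 23
W- = 8.5 + 1 + 3 + 3 + 6.5 = 22
(Check: W+ + W- = 45 should equal n(n+1)/2 = 45.)
Step 4: Test statistic W = min(W+, W-) = 22.
Step 5: Ties in |d|, so use the tie-corrected normal approximation.
        E[W] = n(n+1)/4 = 9*10/4 = 22.5.
        Tie groups: |d|=4 (t=3), |d|=7 (t=2), |d|=8 (t=2); sum(t^3 - t) = 36.
        Var[W] = n(n+1)(2n+1)/24 - sum(t^3-t)/48 = 1710/24 - 36/48 = 70.5.
        z = (W - E[W]) / sqrt(Var[W]) = (22 - 22.5) / 8.3964 = -0.0595.
        Two-sided p = 2*Phi(z) = 0.952515.
Step 6: alpha = 0.1. fail to reject H0.

W+ = 23, W- = 22, W = min = 22, p = 0.952515, fail to reject H0.


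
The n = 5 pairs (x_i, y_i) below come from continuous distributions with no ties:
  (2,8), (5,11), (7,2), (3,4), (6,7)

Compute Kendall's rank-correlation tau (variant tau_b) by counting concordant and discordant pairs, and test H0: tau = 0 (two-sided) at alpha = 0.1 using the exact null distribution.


Step 1: Enumerate the 10 unordered pairs (i,j) with i<j and classify each by sign(x_j-x_i) * sign(y_j-y_i).
  (1,2):dx=+3,dy=+3->C; (1,3):dx=+5,dy=-6->D; (1,4):dx=+1,dy=-4->D; (1,5):dx=+4,dy=-1->D
  (2,3):dx=+2,dy=-9->D; (2,4):dx=-2,dy=-7->C; (2,5):dx=+1,dy=-4->D; (3,4):dx=-4,dy=+2->D
  (3,5):dx=-1,dy=+5->D; (4,5):dx=+3,dy=+3->C
Step 2: C = 3, D = 7, total pairs = 10.
Step 3: tau = (C - D)/(n(n-1)/2) = (3 - 7)/10 = -0.400000.
Step 4: Exact two-sided p-value (enumerate n! = 120 permutations of y under H0): p = 0.483333.
Step 5: alpha = 0.1. fail to reject H0.

tau_b = -0.4000 (C=3, D=7), p = 0.483333, fail to reject H0.


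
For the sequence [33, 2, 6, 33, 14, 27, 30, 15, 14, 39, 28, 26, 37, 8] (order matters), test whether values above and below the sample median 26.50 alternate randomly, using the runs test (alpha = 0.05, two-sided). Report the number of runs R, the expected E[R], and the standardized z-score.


Step 1: Compute median = 26.50; label A = above, B = below.
Labels in order: ABBABAABBAABAB  (n_A = 7, n_B = 7)
Step 2: Count runs R = 10.
Step 3: Under H0 (random ordering), E[R] = 2*n_A*n_B/(n_A+n_B) + 1 = 2*7*7/14 + 1 = 8.0000.
        Var[R] = 2*n_A*n_B*(2*n_A*n_B - n_A - n_B) / ((n_A+n_B)^2 * (n_A+n_B-1)) = 8232/2548 = 3.2308.
        SD[R] = 1.7974.
Step 4: Continuity-corrected z = (R - 0.5 - E[R]) / SD[R] = (10 - 0.5 - 8.0000) / 1.7974 = 0.8345.
Step 5: Two-sided p-value via normal approximation = 2*(1 - Phi(|z|)) = 0.403986.
Step 6: alpha = 0.05. fail to reject H0.

R = 10, z = 0.8345, p = 0.403986, fail to reject H0.


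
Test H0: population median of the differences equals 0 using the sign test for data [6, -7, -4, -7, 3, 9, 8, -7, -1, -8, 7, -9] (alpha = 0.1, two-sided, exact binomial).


Step 1: Discard zero differences. Original n = 12; n_eff = number of nonzero differences = 12.
Nonzero differences (with sign): +6, -7, -4, -7, +3, +9, +8, -7, -1, -8, +7, -9
Step 2: Count signs: positive = 5, negative = 7.
Step 3: Under H0: P(positive) = 0.5, so the number of positives S ~ Bin(12, 0.5).
Step 4: Two-sided exact p-value = sum of Bin(12,0.5) probabilities at or below the observed probability = 0.774414.
Step 5: alpha = 0.1. fail to reject H0.

n_eff = 12, pos = 5, neg = 7, p = 0.774414, fail to reject H0.


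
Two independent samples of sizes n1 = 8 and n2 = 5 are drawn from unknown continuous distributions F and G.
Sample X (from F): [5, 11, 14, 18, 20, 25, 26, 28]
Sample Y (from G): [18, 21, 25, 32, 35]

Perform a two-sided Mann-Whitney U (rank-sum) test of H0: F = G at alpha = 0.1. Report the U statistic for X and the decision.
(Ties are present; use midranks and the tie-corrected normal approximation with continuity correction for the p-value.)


Step 1: Combine and sort all 13 observations; assign midranks.
sorted (value, group): (5,X), (11,X), (14,X), (18,X), (18,Y), (20,X), (21,Y), (25,X), (25,Y), (26,X), (28,X), (32,Y), (35,Y)
ranks: 5->1, 11->2, 14->3, 18->4.5, 18->4.5, 20->6, 21->7, 25->8.5, 25->8.5, 26->10, 28->11, 32->12, 35->13
Step 2: Rank sum for X: R1 = 1 + 2 + 3 + 4.5 + 6 + 8.5 + 10 + 11 = 46.
Step 3: U_X = R1 - n1(n1+1)/2 = 46 - 8*9/2 = 46 - 36 = 10.
       U_Y = n1*n2 - U_X = 40 - 10 = 30.
Step 4: Ties are present, so use the tie-corrected normal approximation (with continuity correction) for the p-value.
Step 5: p-value = 0.163169; compare to alpha = 0.1. fail to reject H0.

U_X = 10, p = 0.163169, fail to reject H0 at alpha = 0.1.


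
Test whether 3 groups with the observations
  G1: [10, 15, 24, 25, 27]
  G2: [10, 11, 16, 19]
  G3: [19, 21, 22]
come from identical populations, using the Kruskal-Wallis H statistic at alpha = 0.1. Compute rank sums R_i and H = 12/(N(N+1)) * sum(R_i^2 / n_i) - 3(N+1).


Step 1: Combine all N = 12 observations and assign midranks.
sorted (value, group, rank): (10,G1,1.5), (10,G2,1.5), (11,G2,3), (15,G1,4), (16,G2,5), (19,G2,6.5), (19,G3,6.5), (21,G3,8), (22,G3,9), (24,G1,10), (25,G1,11), (27,G1,12)
Step 2: Sum ranks within each group.
R_1 = 38.5 (n_1 = 5)
R_2 = 16 (n_2 = 4)
R_3 = 23.5 (n_3 = 3)
Step 3: H = 12/(N(N+1)) * sum(R_i^2/n_i) - 3(N+1)
     = 12/(12*13) * (38.5^2/5 + 16^2/4 + 23.5^2/3) - 3*13
     = 0.076923 * 544.533 - 39
     = 2.887179.
Step 4: Ties present; correction factor C = 1 - 12/(12^3 - 12) = 0.993007. Corrected H = 2.887179 / 0.993007 = 2.907512.
Step 5: Under H0, H ~ chi^2(2); p-value = 0.233691.
Step 6: alpha = 0.1. fail to reject H0.

H = 2.9075, df = 2, p = 0.233691, fail to reject H0.


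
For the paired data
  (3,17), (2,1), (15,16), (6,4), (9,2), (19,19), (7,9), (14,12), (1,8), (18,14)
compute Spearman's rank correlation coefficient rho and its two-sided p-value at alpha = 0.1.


Step 1: Rank x and y separately (midranks; no ties here).
rank(x): 3->3, 2->2, 15->8, 6->4, 9->6, 19->10, 7->5, 14->7, 1->1, 18->9
rank(y): 17->9, 1->1, 16->8, 4->3, 2->2, 19->10, 9->5, 12->6, 8->4, 14->7
Step 2: d_i = R_x(i) - R_y(i); compute d_i^2.
  (3-9)^2=36, (2-1)^2=1, (8-8)^2=0, (4-3)^2=1, (6-2)^2=16, (10-10)^2=0, (5-5)^2=0, (7-6)^2=1, (1-4)^2=9, (9-7)^2=4
sum(d^2) = 68.
Step 3: rho = 1 - 6*68 / (10*(10^2 - 1)) = 1 - 408/990 = 0.587879.
Step 4: Under H0, t = rho * sqrt((n-2)/(1-rho^2)) = 2.0555 ~ t(8).
Step 5: Two-sided p-value from the t-distribution with 8 df = 0.073878.
Step 6: alpha = 0.1. reject H0.

rho = 0.5879, p = 0.073878, reject H0 at alpha = 0.1.


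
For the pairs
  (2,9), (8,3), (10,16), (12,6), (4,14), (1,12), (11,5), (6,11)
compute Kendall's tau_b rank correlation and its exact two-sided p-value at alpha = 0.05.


Step 1: Enumerate the 28 unordered pairs (i,j) with i<j and classify each by sign(x_j-x_i) * sign(y_j-y_i).
  (1,2):dx=+6,dy=-6->D; (1,3):dx=+8,dy=+7->C; (1,4):dx=+10,dy=-3->D; (1,5):dx=+2,dy=+5->C
  (1,6):dx=-1,dy=+3->D; (1,7):dx=+9,dy=-4->D; (1,8):dx=+4,dy=+2->C; (2,3):dx=+2,dy=+13->C
  (2,4):dx=+4,dy=+3->C; (2,5):dx=-4,dy=+11->D; (2,6):dx=-7,dy=+9->D; (2,7):dx=+3,dy=+2->C
  (2,8):dx=-2,dy=+8->D; (3,4):dx=+2,dy=-10->D; (3,5):dx=-6,dy=-2->C; (3,6):dx=-9,dy=-4->C
  (3,7):dx=+1,dy=-11->D; (3,8):dx=-4,dy=-5->C; (4,5):dx=-8,dy=+8->D; (4,6):dx=-11,dy=+6->D
  (4,7):dx=-1,dy=-1->C; (4,8):dx=-6,dy=+5->D; (5,6):dx=-3,dy=-2->C; (5,7):dx=+7,dy=-9->D
  (5,8):dx=+2,dy=-3->D; (6,7):dx=+10,dy=-7->D; (6,8):dx=+5,dy=-1->D; (7,8):dx=-5,dy=+6->D
Step 2: C = 11, D = 17, total pairs = 28.
Step 3: tau = (C - D)/(n(n-1)/2) = (11 - 17)/28 = -0.214286.
Step 4: Exact two-sided p-value (enumerate n! = 40320 permutations of y under H0): p = 0.548413.
Step 5: alpha = 0.05. fail to reject H0.

tau_b = -0.2143 (C=11, D=17), p = 0.548413, fail to reject H0.


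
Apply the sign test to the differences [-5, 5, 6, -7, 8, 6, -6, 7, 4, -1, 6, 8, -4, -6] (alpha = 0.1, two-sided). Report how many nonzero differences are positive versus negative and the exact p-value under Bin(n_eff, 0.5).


Step 1: Discard zero differences. Original n = 14; n_eff = number of nonzero differences = 14.
Nonzero differences (with sign): -5, +5, +6, -7, +8, +6, -6, +7, +4, -1, +6, +8, -4, -6
Step 2: Count signs: positive = 8, negative = 6.
Step 3: Under H0: P(positive) = 0.5, so the number of positives S ~ Bin(14, 0.5).
Step 4: Two-sided exact p-value = sum of Bin(14,0.5) probabilities at or below the observed probability = 0.790527.
Step 5: alpha = 0.1. fail to reject H0.

n_eff = 14, pos = 8, neg = 6, p = 0.790527, fail to reject H0.


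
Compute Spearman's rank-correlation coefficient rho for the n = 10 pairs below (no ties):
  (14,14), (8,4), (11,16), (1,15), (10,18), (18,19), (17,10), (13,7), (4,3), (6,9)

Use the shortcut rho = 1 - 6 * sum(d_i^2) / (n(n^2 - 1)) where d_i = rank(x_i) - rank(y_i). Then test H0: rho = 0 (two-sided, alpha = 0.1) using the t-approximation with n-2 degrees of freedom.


Step 1: Rank x and y separately (midranks; no ties here).
rank(x): 14->8, 8->4, 11->6, 1->1, 10->5, 18->10, 17->9, 13->7, 4->2, 6->3
rank(y): 14->6, 4->2, 16->8, 15->7, 18->9, 19->10, 10->5, 7->3, 3->1, 9->4
Step 2: d_i = R_x(i) - R_y(i); compute d_i^2.
  (8-6)^2=4, (4-2)^2=4, (6-8)^2=4, (1-7)^2=36, (5-9)^2=16, (10-10)^2=0, (9-5)^2=16, (7-3)^2=16, (2-1)^2=1, (3-4)^2=1
sum(d^2) = 98.
Step 3: rho = 1 - 6*98 / (10*(10^2 - 1)) = 1 - 588/990 = 0.406061.
Step 4: Under H0, t = rho * sqrt((n-2)/(1-rho^2)) = 1.2568 ~ t(8).
Step 5: Two-sided p-value from the t-distribution with 8 df = 0.244282.
Step 6: alpha = 0.1. fail to reject H0.

rho = 0.4061, p = 0.244282, fail to reject H0 at alpha = 0.1.


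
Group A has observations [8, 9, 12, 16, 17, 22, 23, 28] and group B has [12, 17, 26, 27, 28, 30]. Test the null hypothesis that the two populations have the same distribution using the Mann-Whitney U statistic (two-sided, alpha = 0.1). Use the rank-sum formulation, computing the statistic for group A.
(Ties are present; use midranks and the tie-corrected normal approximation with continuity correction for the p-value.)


Step 1: Combine and sort all 14 observations; assign midranks.
sorted (value, group): (8,X), (9,X), (12,X), (12,Y), (16,X), (17,X), (17,Y), (22,X), (23,X), (26,Y), (27,Y), (28,X), (28,Y), (30,Y)
ranks: 8->1, 9->2, 12->3.5, 12->3.5, 16->5, 17->6.5, 17->6.5, 22->8, 23->9, 26->10, 27->11, 28->12.5, 28->12.5, 30->14
Step 2: Rank sum for X: R1 = 1 + 2 + 3.5 + 5 + 6.5 + 8 + 9 + 12.5 = 47.5.
Step 3: U_X = R1 - n1(n1+1)/2 = 47.5 - 8*9/2 = 47.5 - 36 = 11.5.
       U_Y = n1*n2 - U_X = 48 - 11.5 = 36.5.
Step 4: Ties are present, so use the tie-corrected normal approximation (with continuity correction) for the p-value.
Step 5: p-value = 0.120107; compare to alpha = 0.1. fail to reject H0.

U_X = 11.5, p = 0.120107, fail to reject H0 at alpha = 0.1.


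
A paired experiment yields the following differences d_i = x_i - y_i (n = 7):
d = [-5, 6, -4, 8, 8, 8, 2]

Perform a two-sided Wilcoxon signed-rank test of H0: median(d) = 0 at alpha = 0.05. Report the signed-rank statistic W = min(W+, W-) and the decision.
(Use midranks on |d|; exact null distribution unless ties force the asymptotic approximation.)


Step 1: Drop any zero differences (none here) and take |d_i|.
|d| = [5, 6, 4, 8, 8, 8, 2]
Step 2: Midrank |d_i| (ties get averaged ranks).
ranks: |5|->3, |6|->4, |4|->2, |8|->6, |8|->6, |8|->6, |2|->1
Step 3: Attach original signs; sum ranks with positive sign and with negative sign.
W+ = 4 + 6 + 6 + 6 + 1 = 23
W- = 3 + 2 = 5
(Check: W+ + W- = 28 should equal n(n+1)/2 = 28.)
Step 4: Test statistic W = min(W+, W-) = 5.
Step 5: Ties in |d|, so use the tie-corrected normal approximation.
        E[W] = n(n+1)/4 = 7*8/4 = 14.
        Tie groups: |d|=8 (t=3); sum(t^3 - t) = 24.
        Var[W] = n(n+1)(2n+1)/24 - sum(t^3-t)/48 = 840/24 - 24/48 = 34.5.
        z = (W - E[W]) / sqrt(Var[W]) = (5 - 14) / 5.8737 = -1.5323.
        Two-sided p = 2*Phi(z) = 0.125458.
Step 6: alpha = 0.05. fail to reject H0.

W+ = 23, W- = 5, W = min = 5, p = 0.125458, fail to reject H0.


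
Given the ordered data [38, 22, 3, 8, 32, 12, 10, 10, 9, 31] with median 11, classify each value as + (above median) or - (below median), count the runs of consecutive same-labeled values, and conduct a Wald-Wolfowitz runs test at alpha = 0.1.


Step 1: Compute median = 11; label A = above, B = below.
Labels in order: AABBAABBBA  (n_A = 5, n_B = 5)
Step 2: Count runs R = 5.
Step 3: Under H0 (random ordering), E[R] = 2*n_A*n_B/(n_A+n_B) + 1 = 2*5*5/10 + 1 = 6.0000.
        Var[R] = 2*n_A*n_B*(2*n_A*n_B - n_A - n_B) / ((n_A+n_B)^2 * (n_A+n_B-1)) = 2000/900 = 2.2222.
        SD[R] = 1.4907.
Step 4: Continuity-corrected z = (R + 0.5 - E[R]) / SD[R] = (5 + 0.5 - 6.0000) / 1.4907 = -0.3354.
Step 5: Two-sided p-value via normal approximation = 2*(1 - Phi(|z|)) = 0.737316.
Step 6: alpha = 0.1. fail to reject H0.

R = 5, z = -0.3354, p = 0.737316, fail to reject H0.


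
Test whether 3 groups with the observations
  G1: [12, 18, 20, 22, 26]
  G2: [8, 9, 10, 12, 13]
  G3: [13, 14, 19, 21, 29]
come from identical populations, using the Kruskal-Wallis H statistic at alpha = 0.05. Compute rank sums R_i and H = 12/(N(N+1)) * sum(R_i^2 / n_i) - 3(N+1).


Step 1: Combine all N = 15 observations and assign midranks.
sorted (value, group, rank): (8,G2,1), (9,G2,2), (10,G2,3), (12,G1,4.5), (12,G2,4.5), (13,G2,6.5), (13,G3,6.5), (14,G3,8), (18,G1,9), (19,G3,10), (20,G1,11), (21,G3,12), (22,G1,13), (26,G1,14), (29,G3,15)
Step 2: Sum ranks within each group.
R_1 = 51.5 (n_1 = 5)
R_2 = 17 (n_2 = 5)
R_3 = 51.5 (n_3 = 5)
Step 3: H = 12/(N(N+1)) * sum(R_i^2/n_i) - 3(N+1)
     = 12/(15*16) * (51.5^2/5 + 17^2/5 + 51.5^2/5) - 3*16
     = 0.050000 * 1118.7 - 48
     = 7.935000.
Step 4: Ties present; correction factor C = 1 - 12/(15^3 - 15) = 0.996429. Corrected H = 7.935000 / 0.996429 = 7.963441.
Step 5: Under H0, H ~ chi^2(2); p-value = 0.018654.
Step 6: alpha = 0.05. reject H0.

H = 7.9634, df = 2, p = 0.018654, reject H0.


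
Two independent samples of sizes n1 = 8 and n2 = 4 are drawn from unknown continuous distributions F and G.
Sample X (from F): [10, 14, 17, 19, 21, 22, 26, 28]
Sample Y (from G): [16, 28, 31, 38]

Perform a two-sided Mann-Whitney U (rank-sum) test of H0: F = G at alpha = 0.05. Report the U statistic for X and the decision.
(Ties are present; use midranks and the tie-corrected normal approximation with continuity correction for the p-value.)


Step 1: Combine and sort all 12 observations; assign midranks.
sorted (value, group): (10,X), (14,X), (16,Y), (17,X), (19,X), (21,X), (22,X), (26,X), (28,X), (28,Y), (31,Y), (38,Y)
ranks: 10->1, 14->2, 16->3, 17->4, 19->5, 21->6, 22->7, 26->8, 28->9.5, 28->9.5, 31->11, 38->12
Step 2: Rank sum for X: R1 = 1 + 2 + 4 + 5 + 6 + 7 + 8 + 9.5 = 42.5.
Step 3: U_X = R1 - n1(n1+1)/2 = 42.5 - 8*9/2 = 42.5 - 36 = 6.5.
       U_Y = n1*n2 - U_X = 32 - 6.5 = 25.5.
Step 4: Ties are present, so use the tie-corrected normal approximation (with continuity correction) for the p-value.
Step 5: p-value = 0.125707; compare to alpha = 0.05. fail to reject H0.

U_X = 6.5, p = 0.125707, fail to reject H0 at alpha = 0.05.


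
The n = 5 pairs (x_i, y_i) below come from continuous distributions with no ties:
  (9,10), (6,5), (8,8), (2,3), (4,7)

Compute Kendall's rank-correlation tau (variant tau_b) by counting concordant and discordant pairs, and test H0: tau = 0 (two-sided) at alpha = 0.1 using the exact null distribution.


Step 1: Enumerate the 10 unordered pairs (i,j) with i<j and classify each by sign(x_j-x_i) * sign(y_j-y_i).
  (1,2):dx=-3,dy=-5->C; (1,3):dx=-1,dy=-2->C; (1,4):dx=-7,dy=-7->C; (1,5):dx=-5,dy=-3->C
  (2,3):dx=+2,dy=+3->C; (2,4):dx=-4,dy=-2->C; (2,5):dx=-2,dy=+2->D; (3,4):dx=-6,dy=-5->C
  (3,5):dx=-4,dy=-1->C; (4,5):dx=+2,dy=+4->C
Step 2: C = 9, D = 1, total pairs = 10.
Step 3: tau = (C - D)/(n(n-1)/2) = (9 - 1)/10 = 0.800000.
Step 4: Exact two-sided p-value (enumerate n! = 120 permutations of y under H0): p = 0.083333.
Step 5: alpha = 0.1. reject H0.

tau_b = 0.8000 (C=9, D=1), p = 0.083333, reject H0.


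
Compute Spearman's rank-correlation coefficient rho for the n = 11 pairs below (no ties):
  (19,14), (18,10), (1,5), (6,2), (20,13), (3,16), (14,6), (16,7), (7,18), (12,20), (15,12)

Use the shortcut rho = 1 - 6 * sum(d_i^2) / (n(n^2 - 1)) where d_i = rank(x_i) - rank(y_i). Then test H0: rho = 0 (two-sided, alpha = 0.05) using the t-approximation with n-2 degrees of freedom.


Step 1: Rank x and y separately (midranks; no ties here).
rank(x): 19->10, 18->9, 1->1, 6->3, 20->11, 3->2, 14->6, 16->8, 7->4, 12->5, 15->7
rank(y): 14->8, 10->5, 5->2, 2->1, 13->7, 16->9, 6->3, 7->4, 18->10, 20->11, 12->6
Step 2: d_i = R_x(i) - R_y(i); compute d_i^2.
  (10-8)^2=4, (9-5)^2=16, (1-2)^2=1, (3-1)^2=4, (11-7)^2=16, (2-9)^2=49, (6-3)^2=9, (8-4)^2=16, (4-10)^2=36, (5-11)^2=36, (7-6)^2=1
sum(d^2) = 188.
Step 3: rho = 1 - 6*188 / (11*(11^2 - 1)) = 1 - 1128/1320 = 0.145455.
Step 4: Under H0, t = rho * sqrt((n-2)/(1-rho^2)) = 0.4411 ~ t(9).
Step 5: Two-sided p-value from the t-distribution with 9 df = 0.669579.
Step 6: alpha = 0.05. fail to reject H0.

rho = 0.1455, p = 0.669579, fail to reject H0 at alpha = 0.05.


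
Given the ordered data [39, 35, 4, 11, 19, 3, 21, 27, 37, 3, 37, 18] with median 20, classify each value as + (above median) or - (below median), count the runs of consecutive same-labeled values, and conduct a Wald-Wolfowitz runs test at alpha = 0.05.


Step 1: Compute median = 20; label A = above, B = below.
Labels in order: AABBBBAAABAB  (n_A = 6, n_B = 6)
Step 2: Count runs R = 6.
Step 3: Under H0 (random ordering), E[R] = 2*n_A*n_B/(n_A+n_B) + 1 = 2*6*6/12 + 1 = 7.0000.
        Var[R] = 2*n_A*n_B*(2*n_A*n_B - n_A - n_B) / ((n_A+n_B)^2 * (n_A+n_B-1)) = 4320/1584 = 2.7273.
        SD[R] = 1.6514.
Step 4: Continuity-corrected z = (R + 0.5 - E[R]) / SD[R] = (6 + 0.5 - 7.0000) / 1.6514 = -0.3028.
Step 5: Two-sided p-value via normal approximation = 2*(1 - Phi(|z|)) = 0.762069.
Step 6: alpha = 0.05. fail to reject H0.

R = 6, z = -0.3028, p = 0.762069, fail to reject H0.


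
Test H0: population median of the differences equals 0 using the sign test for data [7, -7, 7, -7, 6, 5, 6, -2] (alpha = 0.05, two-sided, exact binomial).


Step 1: Discard zero differences. Original n = 8; n_eff = number of nonzero differences = 8.
Nonzero differences (with sign): +7, -7, +7, -7, +6, +5, +6, -2
Step 2: Count signs: positive = 5, negative = 3.
Step 3: Under H0: P(positive) = 0.5, so the number of positives S ~ Bin(8, 0.5).
Step 4: Two-sided exact p-value = sum of Bin(8,0.5) probabilities at or below the observed probability = 0.726562.
Step 5: alpha = 0.05. fail to reject H0.

n_eff = 8, pos = 5, neg = 3, p = 0.726562, fail to reject H0.


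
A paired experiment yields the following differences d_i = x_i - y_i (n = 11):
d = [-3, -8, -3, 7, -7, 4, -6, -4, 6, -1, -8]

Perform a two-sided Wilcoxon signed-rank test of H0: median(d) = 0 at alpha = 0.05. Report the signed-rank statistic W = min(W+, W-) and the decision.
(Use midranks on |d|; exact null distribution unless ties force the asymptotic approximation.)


Step 1: Drop any zero differences (none here) and take |d_i|.
|d| = [3, 8, 3, 7, 7, 4, 6, 4, 6, 1, 8]
Step 2: Midrank |d_i| (ties get averaged ranks).
ranks: |3|->2.5, |8|->10.5, |3|->2.5, |7|->8.5, |7|->8.5, |4|->4.5, |6|->6.5, |4|->4.5, |6|->6.5, |1|->1, |8|->10.5
Step 3: Attach original signs; sum ranks with positive sign and with negative sign.
W+ = 8.5 + 4.5 + 6.5 = 19.5
W- = 2.5 + 10.5 + 2.5 + 8.5 + 6.5 + 4.5 + 1 + 10.5 = 46.5
(Check: W+ + W- = 66 should equal n(n+1)/2 = 66.)
Step 4: Test statistic W = min(W+, W-) = 19.5.
Step 5: Ties in |d|, so use the tie-corrected normal approximation.
        E[W] = n(n+1)/4 = 11*12/4 = 33.
        Tie groups: |d|=3 (t=2), |d|=4 (t=2), |d|=6 (t=2), |d|=7 (t=2), |d|=8 (t=2); sum(t^3 - t) = 30.
        Var[W] = n(n+1)(2n+1)/24 - sum(t^3-t)/48 = 3036/24 - 30/48 = 125.875.
        z = (W - E[W]) / sqrt(Var[W]) = (19.5 - 33) / 11.2194 = -1.2033.
        Two-sided p = 2*Phi(z) = 0.228871.
Step 6: alpha = 0.05. fail to reject H0.

W+ = 19.5, W- = 46.5, W = min = 19.5, p = 0.228871, fail to reject H0.


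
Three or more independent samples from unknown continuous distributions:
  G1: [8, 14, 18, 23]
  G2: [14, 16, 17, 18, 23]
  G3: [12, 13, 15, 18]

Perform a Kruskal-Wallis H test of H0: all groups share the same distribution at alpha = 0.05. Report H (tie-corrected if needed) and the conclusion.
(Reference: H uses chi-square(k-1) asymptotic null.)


Step 1: Combine all N = 13 observations and assign midranks.
sorted (value, group, rank): (8,G1,1), (12,G3,2), (13,G3,3), (14,G1,4.5), (14,G2,4.5), (15,G3,6), (16,G2,7), (17,G2,8), (18,G1,10), (18,G2,10), (18,G3,10), (23,G1,12.5), (23,G2,12.5)
Step 2: Sum ranks within each group.
R_1 = 28 (n_1 = 4)
R_2 = 42 (n_2 = 5)
R_3 = 21 (n_3 = 4)
Step 3: H = 12/(N(N+1)) * sum(R_i^2/n_i) - 3(N+1)
     = 12/(13*14) * (28^2/4 + 42^2/5 + 21^2/4) - 3*14
     = 0.065934 * 659.05 - 42
     = 1.453846.
Step 4: Ties present; correction factor C = 1 - 36/(13^3 - 13) = 0.983516. Corrected H = 1.453846 / 0.983516 = 1.478212.
Step 5: Under H0, H ~ chi^2(2); p-value = 0.477541.
Step 6: alpha = 0.05. fail to reject H0.

H = 1.4782, df = 2, p = 0.477541, fail to reject H0.


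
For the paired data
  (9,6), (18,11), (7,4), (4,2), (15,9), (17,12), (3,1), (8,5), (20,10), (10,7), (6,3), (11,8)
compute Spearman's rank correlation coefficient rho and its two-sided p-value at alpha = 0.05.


Step 1: Rank x and y separately (midranks; no ties here).
rank(x): 9->6, 18->11, 7->4, 4->2, 15->9, 17->10, 3->1, 8->5, 20->12, 10->7, 6->3, 11->8
rank(y): 6->6, 11->11, 4->4, 2->2, 9->9, 12->12, 1->1, 5->5, 10->10, 7->7, 3->3, 8->8
Step 2: d_i = R_x(i) - R_y(i); compute d_i^2.
  (6-6)^2=0, (11-11)^2=0, (4-4)^2=0, (2-2)^2=0, (9-9)^2=0, (10-12)^2=4, (1-1)^2=0, (5-5)^2=0, (12-10)^2=4, (7-7)^2=0, (3-3)^2=0, (8-8)^2=0
sum(d^2) = 8.
Step 3: rho = 1 - 6*8 / (12*(12^2 - 1)) = 1 - 48/1716 = 0.972028.
Step 4: Under H0, t = rho * sqrt((n-2)/(1-rho^2)) = 13.0876 ~ t(10).
Step 5: Two-sided p-value from the t-distribution with 10 df = 0.000000.
Step 6: alpha = 0.05. reject H0.

rho = 0.9720, p = 0.000000, reject H0 at alpha = 0.05.


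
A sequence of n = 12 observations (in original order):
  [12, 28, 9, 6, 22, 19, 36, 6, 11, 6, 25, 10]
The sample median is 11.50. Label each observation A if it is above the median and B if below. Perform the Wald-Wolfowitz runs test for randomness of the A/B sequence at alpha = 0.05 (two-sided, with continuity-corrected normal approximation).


Step 1: Compute median = 11.50; label A = above, B = below.
Labels in order: AABBAAABBBAB  (n_A = 6, n_B = 6)
Step 2: Count runs R = 6.
Step 3: Under H0 (random ordering), E[R] = 2*n_A*n_B/(n_A+n_B) + 1 = 2*6*6/12 + 1 = 7.0000.
        Var[R] = 2*n_A*n_B*(2*n_A*n_B - n_A - n_B) / ((n_A+n_B)^2 * (n_A+n_B-1)) = 4320/1584 = 2.7273.
        SD[R] = 1.6514.
Step 4: Continuity-corrected z = (R + 0.5 - E[R]) / SD[R] = (6 + 0.5 - 7.0000) / 1.6514 = -0.3028.
Step 5: Two-sided p-value via normal approximation = 2*(1 - Phi(|z|)) = 0.762069.
Step 6: alpha = 0.05. fail to reject H0.

R = 6, z = -0.3028, p = 0.762069, fail to reject H0.


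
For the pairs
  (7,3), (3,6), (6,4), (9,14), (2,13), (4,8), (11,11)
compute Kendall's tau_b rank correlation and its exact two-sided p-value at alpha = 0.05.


Step 1: Enumerate the 21 unordered pairs (i,j) with i<j and classify each by sign(x_j-x_i) * sign(y_j-y_i).
  (1,2):dx=-4,dy=+3->D; (1,3):dx=-1,dy=+1->D; (1,4):dx=+2,dy=+11->C; (1,5):dx=-5,dy=+10->D
  (1,6):dx=-3,dy=+5->D; (1,7):dx=+4,dy=+8->C; (2,3):dx=+3,dy=-2->D; (2,4):dx=+6,dy=+8->C
  (2,5):dx=-1,dy=+7->D; (2,6):dx=+1,dy=+2->C; (2,7):dx=+8,dy=+5->C; (3,4):dx=+3,dy=+10->C
  (3,5):dx=-4,dy=+9->D; (3,6):dx=-2,dy=+4->D; (3,7):dx=+5,dy=+7->C; (4,5):dx=-7,dy=-1->C
  (4,6):dx=-5,dy=-6->C; (4,7):dx=+2,dy=-3->D; (5,6):dx=+2,dy=-5->D; (5,7):dx=+9,dy=-2->D
  (6,7):dx=+7,dy=+3->C
Step 2: C = 10, D = 11, total pairs = 21.
Step 3: tau = (C - D)/(n(n-1)/2) = (10 - 11)/21 = -0.047619.
Step 4: Exact two-sided p-value (enumerate n! = 5040 permutations of y under H0): p = 1.000000.
Step 5: alpha = 0.05. fail to reject H0.

tau_b = -0.0476 (C=10, D=11), p = 1.000000, fail to reject H0.


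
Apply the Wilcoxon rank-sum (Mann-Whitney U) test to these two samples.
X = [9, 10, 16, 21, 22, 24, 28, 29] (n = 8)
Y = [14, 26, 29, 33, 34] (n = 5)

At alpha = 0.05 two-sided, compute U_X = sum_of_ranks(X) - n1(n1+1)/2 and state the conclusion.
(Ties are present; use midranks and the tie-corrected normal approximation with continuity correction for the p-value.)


Step 1: Combine and sort all 13 observations; assign midranks.
sorted (value, group): (9,X), (10,X), (14,Y), (16,X), (21,X), (22,X), (24,X), (26,Y), (28,X), (29,X), (29,Y), (33,Y), (34,Y)
ranks: 9->1, 10->2, 14->3, 16->4, 21->5, 22->6, 24->7, 26->8, 28->9, 29->10.5, 29->10.5, 33->12, 34->13
Step 2: Rank sum for X: R1 = 1 + 2 + 4 + 5 + 6 + 7 + 9 + 10.5 = 44.5.
Step 3: U_X = R1 - n1(n1+1)/2 = 44.5 - 8*9/2 = 44.5 - 36 = 8.5.
       U_Y = n1*n2 - U_X = 40 - 8.5 = 31.5.
Step 4: Ties are present, so use the tie-corrected normal approximation (with continuity correction) for the p-value.
Step 5: p-value = 0.106864; compare to alpha = 0.05. fail to reject H0.

U_X = 8.5, p = 0.106864, fail to reject H0 at alpha = 0.05.
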